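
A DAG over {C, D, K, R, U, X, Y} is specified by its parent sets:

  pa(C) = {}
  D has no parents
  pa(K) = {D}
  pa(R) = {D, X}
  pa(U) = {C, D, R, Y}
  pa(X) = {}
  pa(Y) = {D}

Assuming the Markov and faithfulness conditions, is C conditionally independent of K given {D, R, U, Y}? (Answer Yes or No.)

There are 3 undirected paths between C and K; checking each against the conditioning set {D, R, U, Y}:
  1. C → U ← R ← D → K — U:collider[open]; R:chain[blocks]; D:fork[blocks] ⇒ blocked
  2. C → U ← Y ← D → K — U:collider[open]; Y:chain[blocks]; D:fork[blocks] ⇒ blocked
  3. C → U ← D → K — U:collider[open]; D:fork[blocks] ⇒ blocked
Every path is blocked, so C and K are d-separated given {D, R, U, Y}.

Yes — C and K are d-separated given {D, R, U, Y}.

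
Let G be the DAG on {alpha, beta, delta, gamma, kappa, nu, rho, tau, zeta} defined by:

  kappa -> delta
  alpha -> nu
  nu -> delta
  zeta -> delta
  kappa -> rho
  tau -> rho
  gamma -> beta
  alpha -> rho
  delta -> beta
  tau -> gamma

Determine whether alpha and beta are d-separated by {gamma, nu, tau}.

Enumerating the 4 paths from alpha to beta and testing each for blocking by {gamma, nu, tau}:
Path 1: alpha → nu → delta ← kappa → rho ← tau → gamma → beta
  nu is a chain here and nu is conditioned on, so the path is blocked at nu.
Path 2: alpha → nu → delta → beta
  nu is a chain here and nu is conditioned on, so the path is blocked at nu.
Path 3: alpha → rho ← kappa → delta → beta
  rho is a collider here and neither rho nor any of its descendants is conditioned on, so the collider stays closed — the path is blocked at rho.
Path 4: alpha → rho ← tau → gamma → beta
  rho is a collider here and neither rho nor any of its descendants is conditioned on, so the collider stays closed — the path is blocked at rho.
Since every path is blocked, d-separation holds.

Yes — alpha and beta are d-separated given {gamma, nu, tau}.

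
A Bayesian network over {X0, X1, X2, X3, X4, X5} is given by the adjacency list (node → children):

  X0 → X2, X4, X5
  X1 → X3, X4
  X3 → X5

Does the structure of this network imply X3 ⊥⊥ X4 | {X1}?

Yes — X3 and X4 are d-separated given {X1}.

There are 2 undirected paths between X3 and X4; checking each against the conditioning set {X1}:
Path 1: X3 ← X1 → X4
  X1 is a fork here and X1 is conditioned on, so the path is blocked at X1.
Path 2: X3 → X5 ← X0 → X4
  X5 is a collider here and neither X5 nor any of its descendants is conditioned on, so the collider stays closed — the path is blocked at X5.
Every path is blocked, so X3 and X4 are d-separated given {X1}.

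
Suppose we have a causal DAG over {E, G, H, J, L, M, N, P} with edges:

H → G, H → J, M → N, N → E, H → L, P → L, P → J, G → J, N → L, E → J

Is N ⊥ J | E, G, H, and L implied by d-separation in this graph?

Enumerating the 4 paths from N to J and testing each for blocking by {E, G, H, L}:
  1. N → E → J — E:chain[blocks] ⇒ blocked
  2. N → L ← P → J — L:collider[open]; P:fork[open] ⇒ active
  3. N → L ← H → G → J — L:collider[open]; H:fork[blocks]; G:chain[blocks] ⇒ blocked
  4. N → L ← H → J — L:collider[open]; H:fork[blocks] ⇒ blocked
Because an active path exists, N and J are not d-separated.

No — N and J are not d-separated given {E, G, H, L}.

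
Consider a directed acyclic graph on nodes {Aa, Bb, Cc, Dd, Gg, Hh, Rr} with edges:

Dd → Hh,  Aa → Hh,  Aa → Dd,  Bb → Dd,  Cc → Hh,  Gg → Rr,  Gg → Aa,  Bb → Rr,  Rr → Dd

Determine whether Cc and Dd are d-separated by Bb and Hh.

4 paths connect Cc and Dd; each must be blocked for d-separation to hold:
  1. Cc → Hh ← Aa → Dd — Hh:collider[open]; Aa:fork[open] ⇒ active
  2. Cc → Hh ← Aa ← Gg → Rr ← Bb → Dd — Hh:collider[open]; Aa:chain[open]; Gg:fork[open]; Rr:collider[open]; Bb:fork[blocks] ⇒ blocked
  3. Cc → Hh ← Aa ← Gg → Rr → Dd — Hh:collider[open]; Aa:chain[open]; Gg:fork[open]; Rr:chain[open] ⇒ active
  4. Cc → Hh ← Dd — Hh:collider[open] ⇒ active
Because an active path exists, Cc and Dd are not d-separated.

No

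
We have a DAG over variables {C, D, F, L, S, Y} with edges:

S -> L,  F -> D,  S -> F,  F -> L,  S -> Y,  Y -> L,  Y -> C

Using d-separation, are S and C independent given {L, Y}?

Yes

We examine all 3 paths between S and C:
Path 1: S → F → L ← Y → C
  Y is a fork here and Y is conditioned on, so the path is blocked at Y.
Path 2: S → L ← Y → C
  Y is a fork here and Y is conditioned on, so the path is blocked at Y.
Path 3: S → Y → C
  Y is a chain here and Y is conditioned on, so the path is blocked at Y.
Every path is blocked, so S and C are d-separated given {L, Y}.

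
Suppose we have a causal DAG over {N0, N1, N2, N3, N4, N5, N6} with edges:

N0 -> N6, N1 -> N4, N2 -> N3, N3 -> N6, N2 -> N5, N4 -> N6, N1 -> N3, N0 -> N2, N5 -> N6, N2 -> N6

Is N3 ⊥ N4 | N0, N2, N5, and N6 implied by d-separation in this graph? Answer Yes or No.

5 paths connect N3 and N4; each must be blocked for d-separation to hold:
Path 1: N3 ← N1 → N4
  N1 is a fork and N1 is not conditioned on — no node blocks this path, so it is active.
Path 2: N3 ← N2 ← N0 → N6 ← N4
  N2 is a chain here and N2 is conditioned on, so the path is blocked at N2.
Path 3: N3 ← N2 → N6 ← N4
  N2 is a fork here and N2 is conditioned on, so the path is blocked at N2.
Path 4: N3 ← N2 → N5 → N6 ← N4
  N2 is a fork here and N2 is conditioned on, so the path is blocked at N2.
Path 5: N3 → N6 ← N4
  N6 is a collider and N6 is conditioned on, which opens it — no node blocks this path, so it is active.
Because an active path exists, N3 and N4 are not d-separated.

No — N3 and N4 are not d-separated given {N0, N2, N5, N6}.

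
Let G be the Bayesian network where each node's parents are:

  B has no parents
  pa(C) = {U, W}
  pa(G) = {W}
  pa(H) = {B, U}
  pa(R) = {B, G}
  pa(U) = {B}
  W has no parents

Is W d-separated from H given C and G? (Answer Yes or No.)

We examine all 4 paths between W and H:
  1. W → C ← U ← B → H — C:collider[open]; U:chain[open]; B:fork[open] ⇒ active
  2. W → C ← U → H — C:collider[open]; U:fork[open] ⇒ active
  3. W → G → R ← B → U → H — G:chain[blocks]; R:collider[blocks]; B:fork[open]; U:chain[open] ⇒ blocked
  4. W → G → R ← B → H — G:chain[blocks]; R:collider[blocks]; B:fork[open] ⇒ blocked
Because an active path exists, W and H are not d-separated.

No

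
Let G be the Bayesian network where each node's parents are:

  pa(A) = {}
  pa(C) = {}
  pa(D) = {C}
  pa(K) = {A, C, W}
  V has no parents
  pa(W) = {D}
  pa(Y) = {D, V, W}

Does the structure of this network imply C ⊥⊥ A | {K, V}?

3 paths connect C and A; each must be blocked for d-separation to hold:
Path 1: C → K ← A
  K is a collider and K is conditioned on, which opens it — no node blocks this path, so it is active.
Path 2: C → D → W → K ← A
  D is a chain and D is not conditioned on; W is a chain and W is not conditioned on; K is a collider and K is conditioned on, which opens it — no node blocks this path, so it is active.
Path 3: C → D → Y ← W → K ← A
  Y is a collider here and neither Y nor any of its descendants is conditioned on, so the collider stays closed — the path is blocked at Y.
Since the path C → K ← A is active, C and A are not d-separated given {K, V}.

No — C and A are not d-separated given {K, V}.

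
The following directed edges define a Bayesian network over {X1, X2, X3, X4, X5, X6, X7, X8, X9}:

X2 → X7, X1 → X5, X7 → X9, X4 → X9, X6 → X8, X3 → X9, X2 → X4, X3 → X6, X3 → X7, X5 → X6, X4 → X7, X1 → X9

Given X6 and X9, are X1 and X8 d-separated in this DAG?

There are 5 undirected paths between X1 and X8; checking each against the conditioning set {X6, X9}:
Path 1: X1 → X9 ← X3 → X6 → X8
  X6 is a chain here and X6 is conditioned on, so the path is blocked at X6.
Path 2: X1 → X9 ← X4 ← X2 → X7 ← X3 → X6 → X8
  X6 is a chain here and X6 is conditioned on, so the path is blocked at X6.
Path 3: X1 → X9 ← X4 → X7 ← X3 → X6 → X8
  X6 is a chain here and X6 is conditioned on, so the path is blocked at X6.
Path 4: X1 → X9 ← X7 ← X3 → X6 → X8
  X6 is a chain here and X6 is conditioned on, so the path is blocked at X6.
Path 5: X1 → X5 → X6 → X8
  X6 is a chain here and X6 is conditioned on, so the path is blocked at X6.
Since every path is blocked, d-separation holds.

Yes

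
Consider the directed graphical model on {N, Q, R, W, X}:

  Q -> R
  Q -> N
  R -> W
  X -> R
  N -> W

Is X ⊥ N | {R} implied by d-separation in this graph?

2 paths connect X and N; each must be blocked for d-separation to hold:
  1. X → R ← Q → N — R:collider[open]; Q:fork[open] ⇒ active
  2. X → R → W ← N — R:chain[blocks]; W:collider[blocks] ⇒ blocked
At least one path is unblocked, so d-separation fails.

No — X and N are not d-separated given {R}.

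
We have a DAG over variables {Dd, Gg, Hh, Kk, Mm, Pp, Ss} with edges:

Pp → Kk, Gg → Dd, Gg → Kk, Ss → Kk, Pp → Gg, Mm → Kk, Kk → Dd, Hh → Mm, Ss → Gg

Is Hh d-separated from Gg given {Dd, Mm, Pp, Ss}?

4 paths connect Hh and Gg; each must be blocked for d-separation to hold:
Path 1: Hh → Mm → Kk ← Gg
  Mm is a chain here and Mm is conditioned on, so the path is blocked at Mm.
Path 2: Hh → Mm → Kk → Dd ← Gg
  Mm is a chain here and Mm is conditioned on, so the path is blocked at Mm.
Path 3: Hh → Mm → Kk ← Ss → Gg
  Mm is a chain here and Mm is conditioned on, so the path is blocked at Mm.
Path 4: Hh → Mm → Kk ← Pp → Gg
  Mm is a chain here and Mm is conditioned on, so the path is blocked at Mm.
Since every path is blocked, d-separation holds.

Yes — Hh and Gg are d-separated given {Dd, Mm, Pp, Ss}.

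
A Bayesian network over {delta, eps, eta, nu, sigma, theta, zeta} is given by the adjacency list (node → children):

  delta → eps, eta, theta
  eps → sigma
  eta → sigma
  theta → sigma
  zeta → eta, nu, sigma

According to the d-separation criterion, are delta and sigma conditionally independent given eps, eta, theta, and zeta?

Yes

We examine all 4 paths between delta and sigma:
Path 1: delta → eps → sigma
  eps is a chain here and eps is conditioned on, so the path is blocked at eps.
Path 2: delta → eta → sigma
  eta is a chain here and eta is conditioned on, so the path is blocked at eta.
Path 3: delta → eta ← zeta → sigma
  zeta is a fork here and zeta is conditioned on, so the path is blocked at zeta.
Path 4: delta → theta → sigma
  theta is a chain here and theta is conditioned on, so the path is blocked at theta.
Every path is blocked, so delta and sigma are d-separated given {eps, eta, theta, zeta}.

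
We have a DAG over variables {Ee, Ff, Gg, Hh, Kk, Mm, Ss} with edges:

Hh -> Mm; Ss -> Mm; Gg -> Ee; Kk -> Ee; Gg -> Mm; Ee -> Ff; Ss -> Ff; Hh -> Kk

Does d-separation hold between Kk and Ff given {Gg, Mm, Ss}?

No

We examine all 4 paths between Kk and Ff:
  1. Kk → Ee → Ff — Ee:chain[open] ⇒ active
  2. Kk → Ee ← Gg → Mm ← Ss → Ff — Ee:collider[blocks]; Gg:fork[blocks]; Mm:collider[open]; Ss:fork[blocks] ⇒ blocked
  3. Kk ← Hh → Mm ← Ss → Ff — Hh:fork[open]; Mm:collider[open]; Ss:fork[blocks] ⇒ blocked
  4. Kk ← Hh → Mm ← Gg → Ee → Ff — Hh:fork[open]; Mm:collider[open]; Gg:fork[blocks]; Ee:chain[open] ⇒ blocked
Because an active path exists, Kk and Ff are not d-separated.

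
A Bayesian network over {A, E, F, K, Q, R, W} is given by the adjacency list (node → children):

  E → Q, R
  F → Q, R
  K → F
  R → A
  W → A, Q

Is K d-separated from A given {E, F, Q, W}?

Yes — K and A are d-separated given {E, F, Q, W}.

There are 4 undirected paths between K and A; checking each against the conditioning set {E, F, Q, W}:
Path 1: K → F → R ← E → Q ← W → A
  F is a chain here and F is conditioned on, so the path is blocked at F.
Path 2: K → F → R → A
  F is a chain here and F is conditioned on, so the path is blocked at F.
Path 3: K → F → Q ← E → R → A
  F is a chain here and F is conditioned on, so the path is blocked at F.
Path 4: K → F → Q ← W → A
  F is a chain here and F is conditioned on, so the path is blocked at F.
All paths are blocked; K ⊥ A | {E, F, Q, W} holds.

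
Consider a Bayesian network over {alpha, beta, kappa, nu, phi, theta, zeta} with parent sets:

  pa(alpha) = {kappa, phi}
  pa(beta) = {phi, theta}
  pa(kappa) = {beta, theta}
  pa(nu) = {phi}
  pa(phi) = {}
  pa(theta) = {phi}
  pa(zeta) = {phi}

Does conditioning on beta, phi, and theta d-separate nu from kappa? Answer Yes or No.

Yes

5 paths connect nu and kappa; each must be blocked for d-separation to hold:
Path 1: nu ← phi → beta → kappa
  phi is a fork here and phi is conditioned on, so the path is blocked at phi.
Path 2: nu ← phi → beta ← theta → kappa
  phi is a fork here and phi is conditioned on, so the path is blocked at phi.
Path 3: nu ← phi → alpha ← kappa
  phi is a fork here and phi is conditioned on, so the path is blocked at phi.
Path 4: nu ← phi → theta → kappa
  phi is a fork here and phi is conditioned on, so the path is blocked at phi.
Path 5: nu ← phi → theta → beta → kappa
  phi is a fork here and phi is conditioned on, so the path is blocked at phi.
Since every path is blocked, d-separation holds.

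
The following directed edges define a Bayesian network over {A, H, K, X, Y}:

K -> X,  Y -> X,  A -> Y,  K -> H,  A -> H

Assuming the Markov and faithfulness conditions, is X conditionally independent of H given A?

We examine all 2 paths between X and H:
Path 1: X ← Y ← A → H
  A is a fork here and A is conditioned on, so the path is blocked at A.
Path 2: X ← K → H
  K is a fork and K is not conditioned on — no node blocks this path, so it is active.
Because an active path exists, X and H are not d-separated.

No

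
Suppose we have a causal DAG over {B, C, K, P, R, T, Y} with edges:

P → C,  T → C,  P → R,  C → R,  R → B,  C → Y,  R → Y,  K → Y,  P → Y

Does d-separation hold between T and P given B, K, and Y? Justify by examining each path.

No

5 paths connect T and P; each must be blocked for d-separation to hold:
Path 1: T → C ← P
  C is a collider and its descendant B is conditioned on, which opens it — no node blocks this path, so it is active.
Path 2: T → C → R ← P
  C is a chain and C is not conditioned on; R is a collider and its descendant B is conditioned on, which opens it — no node blocks this path, so it is active.
Path 3: T → C → R → Y ← P
  C is a chain and C is not conditioned on; R is a chain and R is not conditioned on; Y is a collider and Y is conditioned on, which opens it — no node blocks this path, so it is active.
Path 4: T → C → Y ← P
  C is a chain and C is not conditioned on; Y is a collider and Y is conditioned on, which opens it — no node blocks this path, so it is active.
Path 5: T → C → Y ← R ← P
  C is a chain and C is not conditioned on; Y is a collider and Y is conditioned on, which opens it; R is a chain and R is not conditioned on — no node blocks this path, so it is active.
Because an active path exists, T and P are not d-separated.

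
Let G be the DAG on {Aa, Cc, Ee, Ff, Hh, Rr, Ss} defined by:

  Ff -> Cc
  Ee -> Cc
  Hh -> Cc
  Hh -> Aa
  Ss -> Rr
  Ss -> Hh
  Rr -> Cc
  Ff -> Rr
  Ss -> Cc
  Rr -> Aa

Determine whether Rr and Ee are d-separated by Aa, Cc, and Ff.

Enumerating the 6 paths from Rr to Ee and testing each for blocking by {Aa, Cc, Ff}:
  1. Rr ← Ss → Hh → Cc ← Ee — Ss:fork[open]; Hh:chain[open]; Cc:collider[open] ⇒ active
  2. Rr ← Ss → Cc ← Ee — Ss:fork[open]; Cc:collider[open] ⇒ active
  3. Rr ← Ff → Cc ← Ee — Ff:fork[blocks]; Cc:collider[open] ⇒ blocked
  4. Rr → Cc ← Ee — Cc:collider[open] ⇒ active
  5. Rr → Aa ← Hh ← Ss → Cc ← Ee — Aa:collider[open]; Hh:chain[open]; Ss:fork[open]; Cc:collider[open] ⇒ active
  6. Rr → Aa ← Hh → Cc ← Ee — Aa:collider[open]; Hh:fork[open]; Cc:collider[open] ⇒ active
Since the path Rr ← Ss → Hh → Cc ← Ee is active, Rr and Ee are not d-separated given {Aa, Cc, Ff}.

No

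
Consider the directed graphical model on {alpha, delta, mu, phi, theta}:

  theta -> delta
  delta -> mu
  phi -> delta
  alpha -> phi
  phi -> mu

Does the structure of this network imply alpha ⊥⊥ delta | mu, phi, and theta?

We examine all 2 paths between alpha and delta:
Path 1: alpha → phi → delta
  phi is a chain here and phi is conditioned on, so the path is blocked at phi.
Path 2: alpha → phi → mu ← delta
  phi is a chain here and phi is conditioned on, so the path is blocked at phi.
Since every path is blocked, d-separation holds.

Yes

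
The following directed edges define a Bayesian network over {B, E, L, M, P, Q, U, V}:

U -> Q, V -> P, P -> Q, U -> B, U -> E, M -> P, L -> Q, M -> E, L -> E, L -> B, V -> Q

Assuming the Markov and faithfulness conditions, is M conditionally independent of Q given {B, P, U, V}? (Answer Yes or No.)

6 paths connect M and Q; each must be blocked for d-separation to hold:
Path 1: M → E ← U → Q
  E is a collider here and neither E nor any of its descendants is conditioned on, so the collider stays closed — the path is blocked at E.
Path 2: M → E ← U → B ← L → Q
  E is a collider here and neither E nor any of its descendants is conditioned on, so the collider stays closed — the path is blocked at E.
Path 3: M → E ← L → Q
  E is a collider here and neither E nor any of its descendants is conditioned on, so the collider stays closed — the path is blocked at E.
Path 4: M → E ← L → B ← U → Q
  E is a collider here and neither E nor any of its descendants is conditioned on, so the collider stays closed — the path is blocked at E.
Path 5: M → P ← V → Q
  V is a fork here and V is conditioned on, so the path is blocked at V.
Path 6: M → P → Q
  P is a chain here and P is conditioned on, so the path is blocked at P.
Every path is blocked, so M and Q are d-separated given {B, P, U, V}.

Yes — M and Q are d-separated given {B, P, U, V}.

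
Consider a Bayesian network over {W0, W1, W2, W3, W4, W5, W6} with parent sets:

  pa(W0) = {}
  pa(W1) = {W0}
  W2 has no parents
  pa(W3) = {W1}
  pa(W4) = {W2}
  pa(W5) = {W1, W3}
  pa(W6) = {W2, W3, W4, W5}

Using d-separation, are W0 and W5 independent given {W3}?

No — W0 and W5 are not d-separated given {W3}.

3 paths connect W0 and W5; each must be blocked for d-separation to hold:
Path 1: W0 → W1 → W3 → W6 ← W5
  W3 is a chain here and W3 is conditioned on, so the path is blocked at W3.
Path 2: W0 → W1 → W3 → W5
  W3 is a chain here and W3 is conditioned on, so the path is blocked at W3.
Path 3: W0 → W1 → W5
  W1 is a chain and W1 is not conditioned on — no node blocks this path, so it is active.
At least one path is unblocked, so d-separation fails.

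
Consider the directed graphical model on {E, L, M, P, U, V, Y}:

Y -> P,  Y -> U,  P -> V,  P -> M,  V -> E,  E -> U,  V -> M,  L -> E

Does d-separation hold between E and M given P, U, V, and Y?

Yes — E and M are d-separated given {P, U, V, Y}.

We examine all 4 paths between E and M:
Path 1: E → U ← Y → P → V → M
  Y is a fork here and Y is conditioned on, so the path is blocked at Y.
Path 2: E → U ← Y → P → M
  Y is a fork here and Y is conditioned on, so the path is blocked at Y.
Path 3: E ← V ← P → M
  V is a chain here and V is conditioned on, so the path is blocked at V.
Path 4: E ← V → M
  V is a fork here and V is conditioned on, so the path is blocked at V.
Since every path is blocked, d-separation holds.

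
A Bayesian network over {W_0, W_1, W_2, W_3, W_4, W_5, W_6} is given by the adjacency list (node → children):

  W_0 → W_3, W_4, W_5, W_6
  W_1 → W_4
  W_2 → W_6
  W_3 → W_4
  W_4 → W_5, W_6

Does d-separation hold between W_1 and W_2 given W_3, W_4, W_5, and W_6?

There are 4 undirected paths between W_1 and W_2; checking each against the conditioning set {W_3, W_4, W_5, W_6}:
Path 1: W_1 → W_4 → W_5 ← W_0 → W_6 ← W_2
  W_4 is a chain here and W_4 is conditioned on, so the path is blocked at W_4.
Path 2: W_1 → W_4 ← W_3 ← W_0 → W_6 ← W_2
  W_3 is a chain here and W_3 is conditioned on, so the path is blocked at W_3.
Path 3: W_1 → W_4 → W_6 ← W_2
  W_4 is a chain here and W_4 is conditioned on, so the path is blocked at W_4.
Path 4: W_1 → W_4 ← W_0 → W_6 ← W_2
  W_4 is a collider and W_4 is conditioned on, which opens it; W_0 is a fork and W_0 is not conditioned on; W_6 is a collider and W_6 is conditioned on, which opens it — no node blocks this path, so it is active.
Because an active path exists, W_1 and W_2 are not d-separated.

No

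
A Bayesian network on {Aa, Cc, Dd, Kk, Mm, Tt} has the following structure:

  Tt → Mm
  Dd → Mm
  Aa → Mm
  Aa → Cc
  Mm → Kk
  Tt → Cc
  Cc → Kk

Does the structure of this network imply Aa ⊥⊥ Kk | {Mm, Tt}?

We examine all 4 paths between Aa and Kk:
Path 1: Aa → Cc ← Tt → Mm → Kk
  Cc is a collider here and neither Cc nor any of its descendants is conditioned on, so the collider stays closed — the path is blocked at Cc.
Path 2: Aa → Cc → Kk
  Cc is a chain and Cc is not conditioned on — no node blocks this path, so it is active.
Path 3: Aa → Mm ← Tt → Cc → Kk
  Tt is a fork here and Tt is conditioned on, so the path is blocked at Tt.
Path 4: Aa → Mm → Kk
  Mm is a chain here and Mm is conditioned on, so the path is blocked at Mm.
At least one path is unblocked, so d-separation fails.

No — Aa and Kk are not d-separated given {Mm, Tt}.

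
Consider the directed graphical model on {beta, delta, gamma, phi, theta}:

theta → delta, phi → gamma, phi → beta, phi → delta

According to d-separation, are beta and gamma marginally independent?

Only one path connects beta and gamma:
  1. beta ← phi → gamma — phi:fork[open] ⇒ active
Because an active path exists, beta and gamma are not d-separated.

No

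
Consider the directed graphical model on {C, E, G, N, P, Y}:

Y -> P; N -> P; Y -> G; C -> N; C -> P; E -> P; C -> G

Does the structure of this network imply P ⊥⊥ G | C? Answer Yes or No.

No — P and G are not d-separated given {C}.

3 paths connect P and G; each must be blocked for d-separation to hold:
Path 1: P ← Y → G
  Y is a fork and Y is not conditioned on — no node blocks this path, so it is active.
Path 2: P ← N ← C → G
  C is a fork here and C is conditioned on, so the path is blocked at C.
Path 3: P ← C → G
  C is a fork here and C is conditioned on, so the path is blocked at C.
Since the path P ← Y → G is active, P and G are not d-separated given {C}.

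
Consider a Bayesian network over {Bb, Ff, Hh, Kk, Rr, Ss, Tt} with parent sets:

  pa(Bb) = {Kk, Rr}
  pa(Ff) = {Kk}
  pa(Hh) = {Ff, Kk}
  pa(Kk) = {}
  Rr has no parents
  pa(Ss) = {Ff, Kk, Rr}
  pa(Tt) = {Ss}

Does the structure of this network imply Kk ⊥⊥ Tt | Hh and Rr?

No

Enumerating the 4 paths from Kk to Tt and testing each for blocking by {Hh, Rr}:
  1. Kk → Bb ← Rr → Ss → Tt — Bb:collider[blocks]; Rr:fork[blocks]; Ss:chain[open] ⇒ blocked
  2. Kk → Ff → Ss → Tt — Ff:chain[open]; Ss:chain[open] ⇒ active
  3. Kk → Ss → Tt — Ss:chain[open] ⇒ active
  4. Kk → Hh ← Ff → Ss → Tt — Hh:collider[open]; Ff:fork[open]; Ss:chain[open] ⇒ active
Since the path Kk → Ff → Ss → Tt is active, Kk and Tt are not d-separated given {Hh, Rr}.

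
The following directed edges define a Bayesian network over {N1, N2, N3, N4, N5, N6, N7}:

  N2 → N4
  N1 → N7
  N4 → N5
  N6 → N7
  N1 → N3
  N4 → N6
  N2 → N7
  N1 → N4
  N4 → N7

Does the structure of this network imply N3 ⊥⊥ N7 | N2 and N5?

No

Enumerating the 4 paths from N3 to N7 and testing each for blocking by {N2, N5}:
  1. N3 ← N1 → N4 ← N2 → N7 — N1:fork[open]; N4:collider[open]; N2:fork[blocks] ⇒ blocked
  2. N3 ← N1 → N4 → N6 → N7 — N1:fork[open]; N4:chain[open]; N6:chain[open] ⇒ active
  3. N3 ← N1 → N4 → N7 — N1:fork[open]; N4:chain[open] ⇒ active
  4. N3 ← N1 → N7 — N1:fork[open] ⇒ active
Because an active path exists, N3 and N7 are not d-separated.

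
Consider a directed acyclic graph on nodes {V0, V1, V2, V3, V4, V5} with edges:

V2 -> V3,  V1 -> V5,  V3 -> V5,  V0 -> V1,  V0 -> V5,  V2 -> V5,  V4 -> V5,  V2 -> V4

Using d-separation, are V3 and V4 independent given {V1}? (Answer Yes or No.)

Enumerating the 4 paths from V3 to V4 and testing each for blocking by {V1}:
Path 1: V3 ← V2 → V4
  V2 is a fork and V2 is not conditioned on — no node blocks this path, so it is active.
Path 2: V3 ← V2 → V5 ← V4
  V5 is a collider here and neither V5 nor any of its descendants is conditioned on, so the collider stays closed — the path is blocked at V5.
Path 3: V3 → V5 ← V4
  V5 is a collider here and neither V5 nor any of its descendants is conditioned on, so the collider stays closed — the path is blocked at V5.
Path 4: V3 → V5 ← V2 → V4
  V5 is a collider here and neither V5 nor any of its descendants is conditioned on, so the collider stays closed — the path is blocked at V5.
Because an active path exists, V3 and V4 are not d-separated.

No — V3 and V4 are not d-separated given {V1}.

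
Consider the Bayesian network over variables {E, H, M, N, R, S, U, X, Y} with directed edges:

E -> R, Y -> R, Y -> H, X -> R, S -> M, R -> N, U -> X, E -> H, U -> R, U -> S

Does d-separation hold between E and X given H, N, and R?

We examine all 4 paths between E and X:
  1. E → H ← Y → R ← U → X — H:collider[open]; Y:fork[open]; R:collider[open]; U:fork[open] ⇒ active
  2. E → H ← Y → R ← X — H:collider[open]; Y:fork[open]; R:collider[open] ⇒ active
  3. E → R ← U → X — R:collider[open]; U:fork[open] ⇒ active
  4. E → R ← X — R:collider[open] ⇒ active
Because an active path exists, E and X are not d-separated.

No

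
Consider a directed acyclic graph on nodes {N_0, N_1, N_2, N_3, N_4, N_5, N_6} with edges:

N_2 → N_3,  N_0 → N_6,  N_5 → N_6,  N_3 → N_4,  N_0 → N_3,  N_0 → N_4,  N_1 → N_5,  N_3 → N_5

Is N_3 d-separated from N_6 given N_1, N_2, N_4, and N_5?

No

There are 3 undirected paths between N_3 and N_6; checking each against the conditioning set {N_1, N_2, N_4, N_5}:
Path 1: N_3 → N_4 ← N_0 → N_6
  N_4 is a collider and N_4 is conditioned on, which opens it; N_0 is a fork and N_0 is not conditioned on — no node blocks this path, so it is active.
Path 2: N_3 → N_5 → N_6
  N_5 is a chain here and N_5 is conditioned on, so the path is blocked at N_5.
Path 3: N_3 ← N_0 → N_6
  N_0 is a fork and N_0 is not conditioned on — no node blocks this path, so it is active.
Because an active path exists, N_3 and N_6 are not d-separated.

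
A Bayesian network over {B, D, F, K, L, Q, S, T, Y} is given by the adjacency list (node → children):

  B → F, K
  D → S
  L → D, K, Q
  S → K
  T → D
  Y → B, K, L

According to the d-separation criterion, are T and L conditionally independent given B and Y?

Yes

We examine all 4 paths between T and L:
  1. T → D → S → K ← B ← Y → L — D:chain[open]; S:chain[open]; K:collider[blocks]; B:chain[blocks]; Y:fork[blocks] ⇒ blocked
  2. T → D → S → K ← L — D:chain[open]; S:chain[open]; K:collider[blocks] ⇒ blocked
  3. T → D → S → K ← Y → L — D:chain[open]; S:chain[open]; K:collider[blocks]; Y:fork[blocks] ⇒ blocked
  4. T → D ← L — D:collider[blocks] ⇒ blocked
All paths are blocked; T ⊥ L | {B, Y} holds.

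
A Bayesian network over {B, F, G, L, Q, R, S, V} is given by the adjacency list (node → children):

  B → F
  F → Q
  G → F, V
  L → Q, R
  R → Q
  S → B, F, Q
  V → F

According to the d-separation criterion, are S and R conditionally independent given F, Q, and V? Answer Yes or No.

6 paths connect S and R; each must be blocked for d-separation to hold:
  1. S → Q ← R — Q:collider[open] ⇒ active
  2. S → Q ← L → R — Q:collider[open]; L:fork[open] ⇒ active
  3. S → B → F → Q ← R — B:chain[open]; F:chain[blocks]; Q:collider[open] ⇒ blocked
  4. S → B → F → Q ← L → R — B:chain[open]; F:chain[blocks]; Q:collider[open]; L:fork[open] ⇒ blocked
  5. S → F → Q ← R — F:chain[blocks]; Q:collider[open] ⇒ blocked
  6. S → F → Q ← L → R — F:chain[blocks]; Q:collider[open]; L:fork[open] ⇒ blocked
Because an active path exists, S and R are not d-separated.

No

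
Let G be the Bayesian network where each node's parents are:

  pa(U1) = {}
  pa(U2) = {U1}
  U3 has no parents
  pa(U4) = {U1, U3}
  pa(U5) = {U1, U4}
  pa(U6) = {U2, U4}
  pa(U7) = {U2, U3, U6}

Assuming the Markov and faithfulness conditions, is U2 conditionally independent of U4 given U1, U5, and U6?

6 paths connect U2 and U4; each must be blocked for d-separation to hold:
Path 1: U2 → U6 ← U4
  U6 is a collider and U6 is conditioned on, which opens it — no node blocks this path, so it is active.
Path 2: U2 → U6 → U7 ← U3 → U4
  U6 is a chain here and U6 is conditioned on, so the path is blocked at U6.
Path 3: U2 → U7 ← U3 → U4
  U7 is a collider here and neither U7 nor any of its descendants is conditioned on, so the collider stays closed — the path is blocked at U7.
Path 4: U2 → U7 ← U6 ← U4
  U7 is a collider here and neither U7 nor any of its descendants is conditioned on, so the collider stays closed — the path is blocked at U7.
Path 5: U2 ← U1 → U5 ← U4
  U1 is a fork here and U1 is conditioned on, so the path is blocked at U1.
Path 6: U2 ← U1 → U4
  U1 is a fork here and U1 is conditioned on, so the path is blocked at U1.
At least one path is unblocked, so d-separation fails.

No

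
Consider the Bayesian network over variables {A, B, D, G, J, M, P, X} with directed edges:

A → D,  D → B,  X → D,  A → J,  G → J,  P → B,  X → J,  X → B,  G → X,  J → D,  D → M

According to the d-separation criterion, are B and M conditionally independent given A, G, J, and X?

6 paths connect B and M; each must be blocked for d-separation to hold:
Path 1: B ← D → M
  D is a fork and D is not conditioned on — no node blocks this path, so it is active.
Path 2: B ← X → D → M
  X is a fork here and X is conditioned on, so the path is blocked at X.
Path 3: B ← X ← G → J → D → M
  X is a chain here and X is conditioned on, so the path is blocked at X.
Path 4: B ← X ← G → J ← A → D → M
  X is a chain here and X is conditioned on, so the path is blocked at X.
Path 5: B ← X → J → D → M
  X is a fork here and X is conditioned on, so the path is blocked at X.
Path 6: B ← X → J ← A → D → M
  X is a fork here and X is conditioned on, so the path is blocked at X.
Because an active path exists, B and M are not d-separated.

No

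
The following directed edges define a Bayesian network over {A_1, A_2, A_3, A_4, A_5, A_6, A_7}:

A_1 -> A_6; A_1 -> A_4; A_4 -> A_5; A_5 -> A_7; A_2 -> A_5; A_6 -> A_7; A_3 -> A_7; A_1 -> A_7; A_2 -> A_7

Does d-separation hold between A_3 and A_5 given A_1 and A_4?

There are 4 undirected paths between A_3 and A_5; checking each against the conditioning set {A_1, A_4}:
  1. A_3 → A_7 ← A_2 → A_5 — A_7:collider[blocks]; A_2:fork[open] ⇒ blocked
  2. A_3 → A_7 ← A_6 ← A_1 → A_4 → A_5 — A_7:collider[blocks]; A_6:chain[open]; A_1:fork[blocks]; A_4:chain[blocks] ⇒ blocked
  3. A_3 → A_7 ← A_1 → A_4 → A_5 — A_7:collider[blocks]; A_1:fork[blocks]; A_4:chain[blocks] ⇒ blocked
  4. A_3 → A_7 ← A_5 — A_7:collider[blocks] ⇒ blocked
Since every path is blocked, d-separation holds.

Yes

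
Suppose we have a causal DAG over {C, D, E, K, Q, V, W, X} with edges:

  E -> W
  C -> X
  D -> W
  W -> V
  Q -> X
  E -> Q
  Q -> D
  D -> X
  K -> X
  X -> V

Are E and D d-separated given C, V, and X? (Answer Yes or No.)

No

6 paths connect E and D; each must be blocked for d-separation to hold:
Path 1: E → W ← D
  W is a collider and its descendant V is conditioned on, which opens it — no node blocks this path, so it is active.
Path 2: E → W → V ← X ← D
  X is a chain here and X is conditioned on, so the path is blocked at X.
Path 3: E → W → V ← X ← Q → D
  X is a chain here and X is conditioned on, so the path is blocked at X.
Path 4: E → Q → X ← D
  Q is a chain and Q is not conditioned on; X is a collider and X is conditioned on, which opens it — no node blocks this path, so it is active.
Path 5: E → Q → X → V ← W ← D
  X is a chain here and X is conditioned on, so the path is blocked at X.
Path 6: E → Q → D
  Q is a chain and Q is not conditioned on — no node blocks this path, so it is active.
At least one path is unblocked, so d-separation fails.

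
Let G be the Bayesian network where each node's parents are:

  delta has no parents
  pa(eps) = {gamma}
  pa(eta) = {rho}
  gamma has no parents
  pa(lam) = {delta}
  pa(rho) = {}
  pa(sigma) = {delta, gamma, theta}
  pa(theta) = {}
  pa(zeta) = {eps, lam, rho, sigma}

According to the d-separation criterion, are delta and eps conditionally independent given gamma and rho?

We examine all 4 paths between delta and eps:
Path 1: delta → sigma ← gamma → eps
  sigma is a collider here and neither sigma nor any of its descendants is conditioned on, so the collider stays closed — the path is blocked at sigma.
Path 2: delta → sigma → zeta ← eps
  zeta is a collider here and neither zeta nor any of its descendants is conditioned on, so the collider stays closed — the path is blocked at zeta.
Path 3: delta → lam → zeta ← eps
  zeta is a collider here and neither zeta nor any of its descendants is conditioned on, so the collider stays closed — the path is blocked at zeta.
Path 4: delta → lam → zeta ← sigma ← gamma → eps
  zeta is a collider here and neither zeta nor any of its descendants is conditioned on, so the collider stays closed — the path is blocked at zeta.
All paths are blocked; delta ⊥ eps | {gamma, rho} holds.

Yes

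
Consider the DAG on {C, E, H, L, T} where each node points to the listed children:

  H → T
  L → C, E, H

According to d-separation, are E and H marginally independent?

No

Only one path connects E and H:
Path 1: E ← L → H
  L is a fork and L is not conditioned on — no node blocks this path, so it is active.
Because an active path exists, E and H are not d-separated.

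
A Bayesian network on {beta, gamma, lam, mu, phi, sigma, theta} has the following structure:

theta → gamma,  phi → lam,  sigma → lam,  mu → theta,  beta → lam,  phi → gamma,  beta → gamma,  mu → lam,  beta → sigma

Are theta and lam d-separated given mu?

We examine all 4 paths between theta and lam:
Path 1: theta → gamma ← beta → lam
  gamma is a collider here and neither gamma nor any of its descendants is conditioned on, so the collider stays closed — the path is blocked at gamma.
Path 2: theta → gamma ← beta → sigma → lam
  gamma is a collider here and neither gamma nor any of its descendants is conditioned on, so the collider stays closed — the path is blocked at gamma.
Path 3: theta → gamma ← phi → lam
  gamma is a collider here and neither gamma nor any of its descendants is conditioned on, so the collider stays closed — the path is blocked at gamma.
Path 4: theta ← mu → lam
  mu is a fork here and mu is conditioned on, so the path is blocked at mu.
All paths are blocked; theta ⊥ lam | {mu} holds.

Yes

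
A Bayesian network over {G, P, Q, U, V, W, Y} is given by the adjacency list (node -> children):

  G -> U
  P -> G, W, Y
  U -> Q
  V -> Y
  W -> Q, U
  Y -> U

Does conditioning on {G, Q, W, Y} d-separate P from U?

Yes

There are 4 undirected paths between P and U; checking each against the conditioning set {G, Q, W, Y}:
  1. P → G → U — G:chain[blocks] ⇒ blocked
  2. P → Y → U — Y:chain[blocks] ⇒ blocked
  3. P → W → Q ← U — W:chain[blocks]; Q:collider[open] ⇒ blocked
  4. P → W → U — W:chain[blocks] ⇒ blocked
Every path is blocked, so P and U are d-separated given {G, Q, W, Y}.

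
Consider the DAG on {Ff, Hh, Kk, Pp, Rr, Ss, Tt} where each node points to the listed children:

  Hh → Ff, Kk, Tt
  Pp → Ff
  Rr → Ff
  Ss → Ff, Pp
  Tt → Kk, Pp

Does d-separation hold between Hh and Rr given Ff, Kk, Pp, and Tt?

No

Enumerating the 5 paths from Hh to Rr and testing each for blocking by {Ff, Kk, Pp, Tt}:
Path 1: Hh → Tt → Pp ← Ss → Ff ← Rr
  Tt is a chain here and Tt is conditioned on, so the path is blocked at Tt.
Path 2: Hh → Tt → Pp → Ff ← Rr
  Tt is a chain here and Tt is conditioned on, so the path is blocked at Tt.
Path 3: Hh → Kk ← Tt → Pp ← Ss → Ff ← Rr
  Tt is a fork here and Tt is conditioned on, so the path is blocked at Tt.
Path 4: Hh → Kk ← Tt → Pp → Ff ← Rr
  Tt is a fork here and Tt is conditioned on, so the path is blocked at Tt.
Path 5: Hh → Ff ← Rr
  Ff is a collider and Ff is conditioned on, which opens it — no node blocks this path, so it is active.
Since the path Hh → Ff ← Rr is active, Hh and Rr are not d-separated given {Ff, Kk, Pp, Tt}.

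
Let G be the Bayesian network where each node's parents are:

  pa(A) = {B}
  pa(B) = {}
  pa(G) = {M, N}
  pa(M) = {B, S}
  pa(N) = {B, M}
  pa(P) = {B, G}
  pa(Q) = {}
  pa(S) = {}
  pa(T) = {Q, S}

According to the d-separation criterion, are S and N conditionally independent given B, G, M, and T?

5 paths connect S and N; each must be blocked for d-separation to hold:
Path 1: S → M → N
  M is a chain here and M is conditioned on, so the path is blocked at M.
Path 2: S → M ← B → N
  B is a fork here and B is conditioned on, so the path is blocked at B.
Path 3: S → M ← B → P ← G ← N
  B is a fork here and B is conditioned on, so the path is blocked at B.
Path 4: S → M → G ← N
  M is a chain here and M is conditioned on, so the path is blocked at M.
Path 5: S → M → G → P ← B → N
  M is a chain here and M is conditioned on, so the path is blocked at M.
Every path is blocked, so S and N are d-separated given {B, G, M, T}.

Yes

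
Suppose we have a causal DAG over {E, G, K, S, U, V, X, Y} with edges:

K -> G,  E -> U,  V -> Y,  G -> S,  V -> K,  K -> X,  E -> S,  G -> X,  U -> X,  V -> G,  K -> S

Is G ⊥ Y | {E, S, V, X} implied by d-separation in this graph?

6 paths connect G and Y; each must be blocked for d-separation to hold:
Path 1: G → S ← E → U → X ← K ← V → Y
  E is a fork here and E is conditioned on, so the path is blocked at E.
Path 2: G → S ← K ← V → Y
  V is a fork here and V is conditioned on, so the path is blocked at V.
Path 3: G → X ← U ← E → S ← K ← V → Y
  E is a fork here and E is conditioned on, so the path is blocked at E.
Path 4: G → X ← K ← V → Y
  V is a fork here and V is conditioned on, so the path is blocked at V.
Path 5: G ← V → Y
  V is a fork here and V is conditioned on, so the path is blocked at V.
Path 6: G ← K ← V → Y
  V is a fork here and V is conditioned on, so the path is blocked at V.
Since every path is blocked, d-separation holds.

Yes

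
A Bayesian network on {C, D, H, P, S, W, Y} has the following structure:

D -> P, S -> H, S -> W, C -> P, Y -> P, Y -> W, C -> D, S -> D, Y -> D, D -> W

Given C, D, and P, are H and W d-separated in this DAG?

No

There are 5 undirected paths between H and W; checking each against the conditioning set {C, D, P}:
Path 1: H ← S → D → W
  D is a chain here and D is conditioned on, so the path is blocked at D.
Path 2: H ← S → D → P ← Y → W
  D is a chain here and D is conditioned on, so the path is blocked at D.
Path 3: H ← S → D ← C → P ← Y → W
  C is a fork here and C is conditioned on, so the path is blocked at C.
Path 4: H ← S → D ← Y → W
  S is a fork and S is not conditioned on; D is a collider and D is conditioned on, which opens it; Y is a fork and Y is not conditioned on — no node blocks this path, so it is active.
Path 5: H ← S → W
  S is a fork and S is not conditioned on — no node blocks this path, so it is active.
Because an active path exists, H and W are not d-separated.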